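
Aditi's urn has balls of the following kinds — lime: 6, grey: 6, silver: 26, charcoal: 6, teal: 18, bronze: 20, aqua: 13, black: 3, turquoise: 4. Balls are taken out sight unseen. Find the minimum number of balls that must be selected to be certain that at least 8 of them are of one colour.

An adversary could hand out at most 7 balls per colour (5 colours run out sooner): 6 + 6 + 7 + 6 + 7 + 7 + 7 + 3 + 4 = 53 balls and still no colour has 8.
One more ball lands in a colour already at 7, so 54 draws are enough and 53 are not.

54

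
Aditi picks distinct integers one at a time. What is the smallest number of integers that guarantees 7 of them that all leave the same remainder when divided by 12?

73

The 12 residue classes mod 12 are the pigeonholes.
With 72 integers one could put 6 in each residue class and have no class reach 7.
The 73rd integer pushes some class to 7, so 12·6 + 1 = 73.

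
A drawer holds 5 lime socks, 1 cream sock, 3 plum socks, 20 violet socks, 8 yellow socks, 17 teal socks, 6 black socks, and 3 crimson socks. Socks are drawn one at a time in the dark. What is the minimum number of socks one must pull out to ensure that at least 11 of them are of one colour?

47

By the pigeonhole principle, the 8 colours are the holes; the socks drawn are the pigeons.
To avoid 11 of any one colour, the worst case takes at most 10 of each colour, or every sock of a colour that has fewer than 10.
That gives 5 + 1 + 3 + 10 + 8 + 10 + 6 + 3 = 46 socks with no colour reaching 11.
The next sock forces some colour to 11, so 46 + 1 = 47.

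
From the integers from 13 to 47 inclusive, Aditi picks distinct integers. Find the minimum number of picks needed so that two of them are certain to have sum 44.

Group the elements by complementary pair {x, 44−x}: {13,31}, {14,30}, {15,29}, …, giving 9 two-element pairs; the single value 22 (it cannot pair with itself since the integers are distinct); and 16 integers whose partner 44−x falls outside [13,47].
Treating each of those 26 groups as a pigeonhole, one can pick one integer per group — 26 integers — with no two summing to 44.
The 27th integer lands in an occupied pair, forcing a sum of 44.

27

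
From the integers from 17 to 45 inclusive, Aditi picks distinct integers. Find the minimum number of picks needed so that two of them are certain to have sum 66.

Group the elements by complementary pair {x, 66−x}: {21,45}, {22,44}, {23,43}, …, giving 12 two-element pairs, the single value 33 (it cannot pair with itself since the integers are distinct), and 4 integers whose partner 66−x falls outside [17,45].
By pigeonhole, treating each of those 17 groups as a pigeonhole, one can pick one integer per group — 17 integers — with no two summing to 66.
The 18th integer lands in an occupied pair, forcing a sum of 66.

18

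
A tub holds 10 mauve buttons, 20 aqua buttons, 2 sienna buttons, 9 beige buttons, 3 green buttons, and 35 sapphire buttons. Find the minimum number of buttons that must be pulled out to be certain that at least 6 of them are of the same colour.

26

The 6 colours are the holes; the buttons drawn are the pigeons.
To avoid 6 of any one colour, the worst case takes at most 5 of each colour, or every button of a colour that has fewer than 5.
That gives 5 + 5 + 2 + 5 + 3 + 5 = 25 buttons with no colour reaching 6.
The next button forces some colour to 6, so 25 + 1 = 26.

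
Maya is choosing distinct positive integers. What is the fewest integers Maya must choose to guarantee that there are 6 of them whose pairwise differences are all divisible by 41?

206

Integers whose pairwise differences are multiples of 41 are exactly those sharing a remainder mod 41. Pigeonhole: the 41 residue classes mod 41 are the pigeonholes.
With 205 integers one could put 5 in each residue class and have no class reach 6.
The 206th integer pushes some class to 6, so 41·5 + 1 = 206.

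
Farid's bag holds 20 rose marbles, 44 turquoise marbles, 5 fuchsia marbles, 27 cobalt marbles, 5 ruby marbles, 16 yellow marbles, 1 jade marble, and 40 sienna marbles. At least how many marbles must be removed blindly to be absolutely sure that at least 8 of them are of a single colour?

47

An adversary could hand out at most 7 marbles per colour (fuchsia, ruby, jade run out sooner): 7 + 7 + 5 + 7 + 5 + 7 + 1 + 7 = 46 marbles and still no colour has 8.
One more marble lands in a colour already at 7, so 47 draws are enough and 46 are not.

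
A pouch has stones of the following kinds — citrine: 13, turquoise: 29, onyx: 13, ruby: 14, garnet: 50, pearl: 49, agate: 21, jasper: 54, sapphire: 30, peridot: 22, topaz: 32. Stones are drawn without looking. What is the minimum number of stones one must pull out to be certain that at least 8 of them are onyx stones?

In the worst case for collecting onyx stones, every non-onyx stone comes out first.
There are 13 + 29 + 14 + 50 + 49 + 21 + 54 + 30 + 22 + 32 = 314 non-onyx stones altogether.
After those, each further stone must be onyx, so 314 + 8 = 322 draws guarantee 8 onyx stones.

322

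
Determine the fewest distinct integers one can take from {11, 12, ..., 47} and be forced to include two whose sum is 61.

Two chosen integers sum to 61 exactly when both halves of some pair {x, 61−x} with 14 ≤ x ≤ 61−x ≤ 47 are chosen — 17 such pairs.
The remaining 3 elements (those with no distinct partner in range) can never complete a 61-sum, so the worst case takes all of them and one from each pair: 3 + 17 = 20.
By the pigeonhole principle, the 21st integer has to be the second member of some pair, so 20 + 1 = 21.

21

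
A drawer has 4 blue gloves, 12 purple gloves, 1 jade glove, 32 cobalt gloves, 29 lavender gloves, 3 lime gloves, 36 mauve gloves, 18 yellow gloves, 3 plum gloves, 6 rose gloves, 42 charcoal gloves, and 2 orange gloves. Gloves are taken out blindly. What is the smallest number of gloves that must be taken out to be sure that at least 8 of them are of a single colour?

62

By pigeonhole, the 12 colours are the holes; the gloves drawn are the pigeons.
To avoid 8 of any one colour, the worst case takes at most 7 of each colour, or every glove of a colour that has fewer than 7.
That gives 4 + 7 + 1 + 7 + 7 + 3 + 7 + 7 + 3 + 6 + 7 + 2 = 61 gloves with no colour reaching 8.
The next glove forces some colour to 8, so 61 + 1 = 62.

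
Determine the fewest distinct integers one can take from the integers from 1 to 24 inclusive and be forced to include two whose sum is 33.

A set avoiding the sum 33 can contain at most one of each pair {x, 33−x}, plus the 8 elements whose complement lies outside the range.
The integers 1, …, 16 (16 of them) are such a set: any two sum to at least 1+2 = 3 and at most 15+16 = 31 < 33.
Any 17th integer completes one of the 8 pairs, so 17 choices force a sum of 33.

17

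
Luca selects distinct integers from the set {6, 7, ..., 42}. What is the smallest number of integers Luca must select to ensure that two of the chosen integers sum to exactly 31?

Two chosen integers sum to 31 exactly when both halves of some pair {x, 31−x} with 6 ≤ x ≤ 31−x ≤ 25 are chosen — 10 such pairs.
The remaining 17 elements (those with no distinct partner in range) can never complete a 31-sum, so the worst case takes all of them and one from each pair: 17 + 10 = 27.
Pigeonhole: the 28th integer has to be the second member of some pair, so 27 + 1 = 28.

28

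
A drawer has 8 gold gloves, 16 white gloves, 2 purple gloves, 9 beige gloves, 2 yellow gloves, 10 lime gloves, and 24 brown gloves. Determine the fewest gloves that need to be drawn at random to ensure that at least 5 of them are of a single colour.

By the pigeonhole principle, put each drawn glove into a box by colour. The largest draw with every box below 5 takes min(count, 4) from each colour; colours with fewer than 4 contribute all they have.
Σ min(cᵢ, 4) = 4 + 4 + 2 + 4 + 2 + 4 + 4 = 24.
Draw number 24 + 1 = 25 must push one box to 5.

25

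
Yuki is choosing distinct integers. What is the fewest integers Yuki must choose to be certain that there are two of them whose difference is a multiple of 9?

10

Integers whose pairwise differences are multiples of 9 are exactly those sharing a remainder mod 9. By the pigeonhole principle, the 9 residue classes mod 9 are the pigeonholes.
With 9 integers one could put 1 in each residue class and have no class reach 2.
The 10th integer pushes some class to 2, so 9·1 + 1 = 10.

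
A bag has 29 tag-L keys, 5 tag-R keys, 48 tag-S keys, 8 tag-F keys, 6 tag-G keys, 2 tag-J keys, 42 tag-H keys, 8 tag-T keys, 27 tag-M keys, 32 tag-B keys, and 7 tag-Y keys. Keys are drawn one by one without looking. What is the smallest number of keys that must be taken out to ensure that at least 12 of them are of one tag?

An adversary could hand out at most 11 keys per tag (6 tags run out sooner): 11 + 5 + 11 + 8 + 6 + 2 + 11 + 8 + 11 + 11 + 7 = 91 keys and still no tag has 12.
One more key lands in a tag already at 11, so 92 draws are enough and 91 are not.

92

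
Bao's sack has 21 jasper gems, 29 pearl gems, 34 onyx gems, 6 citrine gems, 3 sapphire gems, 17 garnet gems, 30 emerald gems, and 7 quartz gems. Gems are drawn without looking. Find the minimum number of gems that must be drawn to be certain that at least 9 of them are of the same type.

Pigeonhole: put each drawn gem into a box by type. The largest draw with every box below 9 takes min(count, 8) from each type; types with fewer than 8 contribute all they have.
Σ min(cᵢ, 8) = 8 + 8 + 8 + 6 + 3 + 8 + 8 + 7 = 56.
Draw number 56 + 1 = 57 must push one box to 9.

57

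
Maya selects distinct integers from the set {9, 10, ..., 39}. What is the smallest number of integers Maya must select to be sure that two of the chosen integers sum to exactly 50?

Group the elements by complementary pair {x, 50−x}: {11,39}, {12,38}, {13,37}, …, giving 14 two-element pairs, the single value 25 (it cannot pair with itself since the integers are distinct), and 2 integers whose partner 50−x falls outside [9,39].
By the pigeonhole principle, treating each of those 17 groups as a pigeonhole, one can pick one integer per group — 17 integers — with no two summing to 50.
The 18th integer lands in an occupied pair, forcing a sum of 50.

18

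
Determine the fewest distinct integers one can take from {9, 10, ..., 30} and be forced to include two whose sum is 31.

16

Group the elements by complementary pair {x, 31−x}: {9,22}, {10,21}, {11,20}, …, giving 7 two-element pairs and 8 integers whose partner 31−x falls outside [9,30].
Pigeonhole: treating each of those 15 groups as a pigeonhole, one can pick one integer per group — 15 integers — with no two summing to 31.
The 16th integer lands in an occupied pair, forcing a sum of 31.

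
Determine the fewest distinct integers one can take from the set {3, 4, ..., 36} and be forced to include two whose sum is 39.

18

Group the elements by complementary pair {x, 39−x}: {3,36}, {4,35}, {5,34}, …, giving 17 two-element pairs.
By the pigeonhole principle, treating each of those 17 groups as a pigeonhole, one can pick one integer per group — 17 integers — with no two summing to 39.
The 18th integer lands in an occupied pair, forcing a sum of 39.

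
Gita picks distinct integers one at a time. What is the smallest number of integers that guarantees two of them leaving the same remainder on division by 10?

11

By pigeonhole, the 10 residue classes mod 10 are the pigeonholes.
With 10 integers one could put 1 in each residue class and have no class reach 2.
The 11th integer pushes some class to 2, so 10·1 + 1 = 11.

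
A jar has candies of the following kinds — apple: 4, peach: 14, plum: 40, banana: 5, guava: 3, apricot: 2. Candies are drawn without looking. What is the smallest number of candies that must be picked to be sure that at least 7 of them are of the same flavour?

By the pigeonhole principle, the 6 flavours are the holes; the candies drawn are the pigeons.
To avoid 7 of any one flavour, the worst case takes at most 6 of each flavour, or every candy of a flavour that has fewer than 6.
That gives 4 + 6 + 6 + 5 + 3 + 2 = 26 candies with no flavour reaching 7.
The next candy forces some flavour to 7, so 26 + 1 = 27.

27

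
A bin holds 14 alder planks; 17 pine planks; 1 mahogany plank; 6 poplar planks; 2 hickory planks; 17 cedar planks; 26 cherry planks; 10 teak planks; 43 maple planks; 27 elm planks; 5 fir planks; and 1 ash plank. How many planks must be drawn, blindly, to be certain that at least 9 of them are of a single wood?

72

The 12 woods are the holes; the planks drawn are the pigeons.
To avoid 9 of any one wood, the worst case takes at most 8 of each wood, or every plank of a wood that has fewer than 8.
That gives 8 + 8 + 1 + 6 + 2 + 8 + 8 + 8 + 8 + 8 + 5 + 1 = 71 planks with no wood reaching 9.
The next plank forces some wood to 9, so 71 + 1 = 72.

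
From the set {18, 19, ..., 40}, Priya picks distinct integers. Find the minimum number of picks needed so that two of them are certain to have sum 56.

Group the elements by complementary pair {x, 56−x}: {18,38}, {19,37}, {20,36}, …, giving 10 two-element pairs, the single value 28 (it cannot pair with itself since the integers are distinct), and 2 integers whose partner 56−x falls outside [18,40].
By the pigeonhole principle, treating each of those 13 groups as a pigeonhole, one can pick one integer per group — 13 integers — with no two summing to 56.
The 14th integer lands in an occupied pair, forcing a sum of 56.

14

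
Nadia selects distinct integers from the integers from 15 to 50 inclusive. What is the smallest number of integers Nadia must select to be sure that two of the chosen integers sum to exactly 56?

Two chosen integers sum to 56 exactly when both halves of some pair {x, 56−x} with 15 ≤ x ≤ 56−x ≤ 41 are chosen — 13 such pairs.
The remaining 10 elements (those with no distinct partner in range) can never complete a 56-sum, so the worst case takes all of them and one from each pair: 10 + 13 = 23.
The 24th integer has to be the second member of some pair, so 23 + 1 = 24.

24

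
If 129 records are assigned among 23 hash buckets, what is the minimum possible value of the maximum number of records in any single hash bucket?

6

The 23 hash buckets are the holes and the 129 records are the pigeons.
If every hash bucket held at most 5 records, the total would be at most 23 × 5 = 115, which is less than 129.
So some hash bucket holds at least ⌈129/23⌉ = 6 records.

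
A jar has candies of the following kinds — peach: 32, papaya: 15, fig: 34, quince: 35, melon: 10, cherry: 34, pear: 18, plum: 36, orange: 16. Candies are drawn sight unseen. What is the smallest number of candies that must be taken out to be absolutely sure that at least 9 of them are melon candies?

In the worst case for collecting melon candies, every non-melon candy comes out first.
There are 32 + 15 + 34 + 35 + 34 + 18 + 36 + 16 = 220 non-melon candies altogether.
After those, each further candy must be melon, so 220 + 9 = 229 draws guarantee 9 melon candies.

229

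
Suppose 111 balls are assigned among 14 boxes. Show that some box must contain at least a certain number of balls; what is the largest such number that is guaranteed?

8

Pigeonhole: the 14 boxes are the holes and the 111 balls are the pigeons.
If every box held at most 7 balls, the total would be at most 14 × 7 = 98, which is less than 111.
So some box holds at least ⌈111/14⌉ = 8 balls.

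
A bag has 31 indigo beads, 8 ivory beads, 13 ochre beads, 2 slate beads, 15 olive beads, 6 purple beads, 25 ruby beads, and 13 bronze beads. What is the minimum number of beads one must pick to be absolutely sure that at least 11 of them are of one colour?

67

An adversary could hand out at most 10 beads per colour (ivory, slate, purple run out sooner): 10 + 8 + 10 + 2 + 10 + 6 + 10 + 10 = 66 beads and still no colour has 11.
By the pigeonhole principle, one more bead lands in a colour already at 10, so 67 draws are enough and 66 are not.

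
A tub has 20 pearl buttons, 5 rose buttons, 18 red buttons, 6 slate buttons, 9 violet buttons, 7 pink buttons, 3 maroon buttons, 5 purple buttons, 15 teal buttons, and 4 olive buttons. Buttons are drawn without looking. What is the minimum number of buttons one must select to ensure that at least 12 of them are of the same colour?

An adversary could hand out at most 11 buttons per colour (7 colours run out sooner): 11 + 5 + 11 + 6 + 9 + 7 + 3 + 5 + 11 + 4 = 72 buttons and still no colour has 12.
Pigeonhole: one more button lands in a colour already at 11, so 73 draws are enough and 72 are not.

73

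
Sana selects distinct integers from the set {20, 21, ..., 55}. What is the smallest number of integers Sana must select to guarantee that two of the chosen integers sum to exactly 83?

23

Two chosen integers sum to 83 exactly when both halves of some pair {x, 83−x} with 28 ≤ x ≤ 83−x ≤ 55 are chosen — 14 such pairs.
The remaining 8 elements (those with no distinct partner in range) can never complete a 83-sum, so the worst case takes all of them and one from each pair: 8 + 14 = 22.
By pigeonhole, the 23rd integer has to be the second member of some pair, so 22 + 1 = 23.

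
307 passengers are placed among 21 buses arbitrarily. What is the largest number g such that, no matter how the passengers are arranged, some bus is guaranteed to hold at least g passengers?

15

The 21 buses are the holes and the 307 passengers are the pigeons.
If every bus held at most 14 passengers, the total would be at most 21 × 14 = 294, which is less than 307.
So some bus holds at least ⌈307/21⌉ = 15 passengers.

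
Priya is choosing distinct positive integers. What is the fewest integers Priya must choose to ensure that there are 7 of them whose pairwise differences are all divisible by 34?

Integers whose pairwise differences are multiples of 34 are exactly those sharing a remainder mod 34. The 34 residue classes mod 34 are the pigeonholes.
With 204 integers one could put 6 in each residue class and have no class reach 7.
The 205th integer pushes some class to 7, so 34·6 + 1 = 205.

205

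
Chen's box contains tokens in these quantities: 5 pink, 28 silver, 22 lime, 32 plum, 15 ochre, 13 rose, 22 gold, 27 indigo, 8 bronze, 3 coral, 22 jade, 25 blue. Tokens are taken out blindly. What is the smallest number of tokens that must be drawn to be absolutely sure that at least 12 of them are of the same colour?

By pigeonhole, put each drawn token into a box by colour. The largest draw with every box below 12 takes min(count, 11) from each colour; colours with fewer than 11 contribute all they have.
Σ min(cᵢ, 11) = 5 + 11 + 11 + 11 + 11 + 11 + 11 + 11 + 8 + 3 + 11 + 11 = 115.
Draw number 115 + 1 = 116 must push one box to 12.

116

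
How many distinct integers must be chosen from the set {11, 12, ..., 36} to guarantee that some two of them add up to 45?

A set avoiding the sum 45 can contain at most one of each pair {x, 45−x}, plus the 2 elements whose complement lies outside the range.
The integers 23, …, 36 (14 of them) are such a set: any two sum to at least 23+24 = 47 > 45.
By pigeonhole, any 15th integer completes one of the 12 pairs, so 15 choices force a sum of 45.

15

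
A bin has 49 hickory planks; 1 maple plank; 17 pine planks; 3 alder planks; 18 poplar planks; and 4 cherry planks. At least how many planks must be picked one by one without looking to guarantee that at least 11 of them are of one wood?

39

By pigeonhole, put each drawn plank into a box by wood. The largest draw with every box below 11 takes min(count, 10) from each wood; woods with fewer than 10 contribute all they have.
Σ min(cᵢ, 10) = 10 + 1 + 10 + 3 + 10 + 4 = 38.
Draw number 38 + 1 = 39 must push one box to 11.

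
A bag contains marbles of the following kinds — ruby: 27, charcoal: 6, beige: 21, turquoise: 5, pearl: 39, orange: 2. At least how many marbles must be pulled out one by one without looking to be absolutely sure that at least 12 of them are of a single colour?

47

Put each drawn marble into a box by colour. The largest draw with every box below 12 takes min(count, 11) from each colour; colours with fewer than 11 contribute all they have.
Σ min(cᵢ, 11) = 11 + 6 + 11 + 5 + 11 + 2 = 46.
Draw number 46 + 1 = 47 must push one box to 12.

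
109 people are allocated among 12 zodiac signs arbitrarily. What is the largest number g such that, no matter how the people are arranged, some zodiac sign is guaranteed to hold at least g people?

The 12 zodiac signs are the holes and the 109 people are the pigeons.
If every zodiac sign held at most 9 people, the total would be at most 12 × 9 = 108, which is less than 109.
So some zodiac sign holds at least ⌈109/12⌉ = 10 people.

10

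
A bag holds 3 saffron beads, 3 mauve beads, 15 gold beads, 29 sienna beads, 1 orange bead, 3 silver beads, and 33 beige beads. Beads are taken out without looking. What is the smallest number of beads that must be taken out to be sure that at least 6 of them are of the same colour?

The 7 colours are the holes; the beads drawn are the pigeons.
To avoid 6 of any one colour, the worst case takes at most 5 of each colour, or every bead of a colour that has fewer than 5.
That gives 3 + 3 + 5 + 5 + 1 + 3 + 5 = 25 beads with no colour reaching 6.
The next bead forces some colour to 6, so 25 + 1 = 26.

26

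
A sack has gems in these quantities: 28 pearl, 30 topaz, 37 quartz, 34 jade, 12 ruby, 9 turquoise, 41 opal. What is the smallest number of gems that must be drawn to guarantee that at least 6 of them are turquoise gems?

In the worst case for collecting turquoise gems, every non-turquoise gem comes out first.
There are 28 + 30 + 37 + 34 + 12 + 41 = 182 non-turquoise gems altogether.
After those, each further gem must be turquoise, so 182 + 6 = 188 draws guarantee 6 turquoise gems.

188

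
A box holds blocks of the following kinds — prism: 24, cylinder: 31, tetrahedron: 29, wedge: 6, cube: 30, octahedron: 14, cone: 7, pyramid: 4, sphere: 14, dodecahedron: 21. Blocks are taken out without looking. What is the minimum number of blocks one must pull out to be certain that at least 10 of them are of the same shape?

81

An adversary could hand out at most 9 blocks per shape (wedge, cone, pyramid run out sooner): 9 + 9 + 9 + 6 + 9 + 9 + 7 + 4 + 9 + 9 = 80 blocks and still no shape has 10.
By the pigeonhole principle, one more block lands in a shape already at 9, so 81 draws are enough and 80 are not.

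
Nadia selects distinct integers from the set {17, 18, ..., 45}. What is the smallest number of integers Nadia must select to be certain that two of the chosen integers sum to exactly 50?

Two chosen integers sum to 50 exactly when both halves of some pair {x, 50−x} with 17 ≤ x ≤ 50−x ≤ 33 are chosen — 8 such pairs.
The remaining 13 elements (those with no distinct partner in range) can never complete a 50-sum, so the worst case takes all of them and one from each pair: 13 + 8 = 21.
The 22nd integer has to be the second member of some pair, so 21 + 1 = 22.

22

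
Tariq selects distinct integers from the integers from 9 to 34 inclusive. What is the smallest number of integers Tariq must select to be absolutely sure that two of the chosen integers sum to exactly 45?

15

Group the elements by complementary pair {x, 45−x}: {11,34}, {12,33}, {13,32}, …, giving 12 two-element pairs and 2 integers whose partner 45−x falls outside [9,34].
By the pigeonhole principle, treating each of those 14 groups as a pigeonhole, one can pick one integer per group — 14 integers — with no two summing to 45.
The 15th integer lands in an occupied pair, forcing a sum of 45.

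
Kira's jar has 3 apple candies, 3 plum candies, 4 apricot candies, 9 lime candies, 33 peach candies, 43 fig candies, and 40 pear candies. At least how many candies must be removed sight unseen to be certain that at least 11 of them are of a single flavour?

50

An adversary could hand out at most 10 candies per flavour (4 flavours run out sooner): 3 + 3 + 4 + 9 + 10 + 10 + 10 = 49 candies and still no flavour has 11.
One more candy lands in a flavour already at 10, so 50 draws are enough and 49 are not.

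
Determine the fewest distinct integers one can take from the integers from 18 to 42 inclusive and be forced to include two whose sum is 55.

Two chosen integers sum to 55 exactly when both halves of some pair {x, 55−x} with 18 ≤ x ≤ 55−x ≤ 37 are chosen — 10 such pairs.
The remaining 5 elements (those with no distinct partner in range) can never complete a 55-sum, so the worst case takes all of them and one from each pair: 5 + 10 = 15.
The 16th integer has to be the second member of some pair, so 15 + 1 = 16.

16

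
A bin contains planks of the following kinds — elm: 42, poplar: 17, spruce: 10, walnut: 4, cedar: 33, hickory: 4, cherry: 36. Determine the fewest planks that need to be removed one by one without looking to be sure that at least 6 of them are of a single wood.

By pigeonhole, the 7 woods are the holes; the planks drawn are the pigeons.
To avoid 6 of any one wood, the worst case takes at most 5 of each wood, or every plank of a wood that has fewer than 5.
That gives 5 + 5 + 5 + 4 + 5 + 4 + 5 = 33 planks with no wood reaching 6.
The next plank forces some wood to 6, so 33 + 1 = 34.

34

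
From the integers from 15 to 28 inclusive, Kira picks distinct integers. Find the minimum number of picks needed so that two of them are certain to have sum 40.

10

Group the elements by complementary pair {x, 40−x}: {15,25}, {16,24}, {17,23}, …, giving 5 two-element pairs, the single value 20 (it cannot pair with itself since the integers are distinct), and 3 integers whose partner 40−x falls outside [15,28].
By the pigeonhole principle, treating each of those 9 groups as a pigeonhole, one can pick one integer per group — 9 integers — with no two summing to 40.
The 10th integer lands in an occupied pair, forcing a sum of 40.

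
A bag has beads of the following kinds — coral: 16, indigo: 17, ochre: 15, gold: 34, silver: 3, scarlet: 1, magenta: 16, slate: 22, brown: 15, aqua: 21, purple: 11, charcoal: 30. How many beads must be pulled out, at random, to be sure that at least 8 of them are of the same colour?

An adversary could hand out at most 7 beads per colour (silver, scarlet run out sooner): 7 + 7 + 7 + 7 + 3 + 1 + 7 + 7 + 7 + 7 + 7 + 7 = 74 beads and still no colour has 8.
Pigeonhole: one more bead lands in a colour already at 7, so 75 draws are enough and 74 are not.

75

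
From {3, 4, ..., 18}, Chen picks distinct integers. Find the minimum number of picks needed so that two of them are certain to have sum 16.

A set avoiding the sum 16 can contain at most one of each pair {x, 16−x}, plus the 6 elements whose complement lies outside the range or equal to its own complement.
The integers 8, …, 18 (11 of them) are such a set: any two sum to at least 8+9 = 17 > 16.
Any 12th integer completes one of the 5 pairs, so 12 choices force a sum of 16.

12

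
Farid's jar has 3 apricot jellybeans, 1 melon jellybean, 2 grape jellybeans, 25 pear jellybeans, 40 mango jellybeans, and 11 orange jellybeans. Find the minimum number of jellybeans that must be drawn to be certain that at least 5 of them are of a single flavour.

An adversary could hand out at most 4 jellybeans per flavour (apricot, melon, grape run out sooner): 3 + 1 + 2 + 4 + 4 + 4 = 18 jellybeans and still no flavour has 5.
By the pigeonhole principle, one more jellybean lands in a flavour already at 4, so 19 draws are enough and 18 are not.

19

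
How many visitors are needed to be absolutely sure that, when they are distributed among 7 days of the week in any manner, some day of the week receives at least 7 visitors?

With 42 visitors one could put exactly 6 in each of the 7 days of the week, and no day of the week would reach 7.
One more visitor must land in a day of the week that already has 6, giving it 7.
So 7 × 6 + 1 = 43 visitors are required.

43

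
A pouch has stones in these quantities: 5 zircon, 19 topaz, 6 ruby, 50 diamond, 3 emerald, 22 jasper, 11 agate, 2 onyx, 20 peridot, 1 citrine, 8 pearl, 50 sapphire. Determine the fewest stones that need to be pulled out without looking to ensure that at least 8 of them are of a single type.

67

By the pigeonhole principle, the 12 types are the holes; the stones drawn are the pigeons.
To avoid 8 of any one type, the worst case takes at most 7 of each type, or every stone of a type that has fewer than 7.
That gives 5 + 7 + 6 + 7 + 3 + 7 + 7 + 2 + 7 + 1 + 7 + 7 = 66 stones with no type reaching 8.
The next stone forces some type to 8, so 66 + 1 = 67.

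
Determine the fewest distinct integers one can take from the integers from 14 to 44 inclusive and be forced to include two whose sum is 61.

Group the elements by complementary pair {x, 61−x}: {17,44}, {18,43}, {19,42}, …, giving 14 two-element pairs and 3 integers whose partner 61−x falls outside [14,44].
Treating each of those 17 groups as a pigeonhole, one can pick one integer per group — 17 integers — with no two summing to 61.
The 18th integer lands in an occupied pair, forcing a sum of 61.

18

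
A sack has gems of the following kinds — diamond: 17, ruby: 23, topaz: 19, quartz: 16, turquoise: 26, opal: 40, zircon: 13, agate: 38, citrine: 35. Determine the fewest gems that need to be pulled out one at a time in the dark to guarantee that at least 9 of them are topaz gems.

In the worst case for collecting topaz gems, every non-topaz gem comes out first.
There are 17 + 23 + 16 + 26 + 40 + 13 + 38 + 35 = 208 non-topaz gems altogether.
After those, each further gem must be topaz, so 208 + 9 = 217 draws guarantee 9 topaz gems.

217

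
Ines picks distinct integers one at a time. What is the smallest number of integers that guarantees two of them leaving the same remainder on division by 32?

33

Pigeonhole: the 32 residue classes mod 32 are the pigeonholes.
With 32 integers one could put 1 in each residue class and have no class reach 2.
The 33rd integer pushes some class to 2, so 32·1 + 1 = 33.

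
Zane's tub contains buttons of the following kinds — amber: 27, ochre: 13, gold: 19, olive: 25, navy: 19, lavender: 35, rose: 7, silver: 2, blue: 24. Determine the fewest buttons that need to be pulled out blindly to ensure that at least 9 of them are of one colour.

66

Pigeonhole: the 9 colours are the holes; the buttons drawn are the pigeons.
To avoid 9 of any one colour, the worst case takes at most 8 of each colour, or every button of a colour that has fewer than 8.
That gives 8 + 8 + 8 + 8 + 8 + 8 + 7 + 2 + 8 = 65 buttons with no colour reaching 9.
The next button forces some colour to 9, so 65 + 1 = 66.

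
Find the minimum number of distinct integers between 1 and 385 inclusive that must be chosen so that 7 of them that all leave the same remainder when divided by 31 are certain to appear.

187

By pigeonhole, the 31 residue classes mod 31 are the pigeonholes.
With 186 integers one could put 6 in each residue class and have no class reach 7.
The 187th integer pushes some class to 7, so 31·6 + 1 = 187.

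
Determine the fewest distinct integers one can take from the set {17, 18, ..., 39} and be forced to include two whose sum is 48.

17

A set avoiding the sum 48 can contain at most one of each pair {x, 48−x}, plus the 9 elements whose complement lies outside the range or equal to its own complement.
The integers 24, …, 39 (16 of them) are such a set: any two sum to at least 24+25 = 49 > 48.
Pigeonhole: any 17th integer completes one of the 7 pairs, so 17 choices force a sum of 48.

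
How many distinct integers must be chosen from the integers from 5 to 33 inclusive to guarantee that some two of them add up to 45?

19

A set avoiding the sum 45 can contain at most one of each pair {x, 45−x}, plus the 7 elements whose complement lies outside the range.
The integers 5, …, 22 (18 of them) are such a set: any two sum to at least 5+6 = 11 and at most 21+22 = 43 < 45.
Any 19th integer completes one of the 11 pairs, so 19 choices force a sum of 45.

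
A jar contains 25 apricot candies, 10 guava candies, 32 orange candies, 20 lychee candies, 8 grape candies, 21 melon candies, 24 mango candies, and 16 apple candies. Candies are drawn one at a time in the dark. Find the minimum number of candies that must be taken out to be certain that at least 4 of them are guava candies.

In the worst case for collecting guava candies, every non-guava candy comes out first.
There are 25 + 32 + 20 + 8 + 21 + 24 + 16 = 146 non-guava candies altogether.
After those, each further candy must be guava, so 146 + 4 = 150 draws guarantee 4 guava candies.

150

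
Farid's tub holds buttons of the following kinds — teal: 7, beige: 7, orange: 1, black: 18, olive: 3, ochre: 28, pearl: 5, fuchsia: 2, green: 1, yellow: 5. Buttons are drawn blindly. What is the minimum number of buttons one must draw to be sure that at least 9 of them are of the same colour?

48

An adversary could hand out at most 8 buttons per colour (8 colours run out sooner): 7 + 7 + 1 + 8 + 3 + 8 + 5 + 2 + 1 + 5 = 47 buttons and still no colour has 9.
Pigeonhole: one more button lands in a colour already at 8, so 48 draws are enough and 47 are not.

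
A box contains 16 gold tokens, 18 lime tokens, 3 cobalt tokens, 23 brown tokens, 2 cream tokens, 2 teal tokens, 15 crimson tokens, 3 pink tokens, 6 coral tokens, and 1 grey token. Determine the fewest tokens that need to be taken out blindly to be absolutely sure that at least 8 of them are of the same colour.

An adversary could hand out at most 7 tokens per colour (6 colours run out sooner): 7 + 7 + 3 + 7 + 2 + 2 + 7 + 3 + 6 + 1 = 45 tokens and still no colour has 8.
One more token lands in a colour already at 7, so 46 draws are enough and 45 are not.

46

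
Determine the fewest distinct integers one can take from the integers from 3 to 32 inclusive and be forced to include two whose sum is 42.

20

Group the elements by complementary pair {x, 42−x}: {10,32}, {11,31}, {12,30}, …, giving 11 two-element pairs, the single value 21 (it cannot pair with itself since the integers are distinct), and 7 integers whose partner 42−x falls outside [3,32].
Treating each of those 19 groups as a pigeonhole, one can pick one integer per group — 19 integers — with no two summing to 42.
The 20th integer lands in an occupied pair, forcing a sum of 42.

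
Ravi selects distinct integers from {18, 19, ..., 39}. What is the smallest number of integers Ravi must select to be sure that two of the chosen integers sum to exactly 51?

A set avoiding the sum 51 can contain at most one of each pair {x, 51−x}, plus the 6 elements whose complement lies outside the range.
The integers 26, …, 39 (14 of them) are such a set: any two sum to at least 26+27 = 53 > 51.
Any 15th integer completes one of the 8 pairs, so 15 choices force a sum of 51.

15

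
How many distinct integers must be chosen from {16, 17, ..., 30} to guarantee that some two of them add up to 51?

Group the elements by complementary pair {x, 51−x}: {21,30}, {22,29}, {23,28}, …, giving 5 two-element pairs and 5 integers whose partner 51−x falls outside [16,30].
By pigeonhole, treating each of those 10 groups as a pigeonhole, one can pick one integer per group — 10 integers — with no two summing to 51.
The 11th integer lands in an occupied pair, forcing a sum of 51.

11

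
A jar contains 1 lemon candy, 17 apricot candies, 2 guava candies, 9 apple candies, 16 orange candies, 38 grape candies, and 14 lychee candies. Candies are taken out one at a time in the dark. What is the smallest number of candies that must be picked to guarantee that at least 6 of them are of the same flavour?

29

An adversary could hand out at most 5 candies per flavour (lemon, guava run out sooner): 1 + 5 + 2 + 5 + 5 + 5 + 5 = 28 candies and still no flavour has 6.
Pigeonhole: one more candy lands in a flavour already at 5, so 29 draws are enough and 28 are not.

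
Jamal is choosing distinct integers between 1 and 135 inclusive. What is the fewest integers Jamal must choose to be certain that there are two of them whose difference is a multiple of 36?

Integers whose pairwise differences are multiples of 36 are exactly those sharing a remainder mod 36. By the pigeonhole principle, the 36 residue classes mod 36 are the pigeonholes.
With 36 integers one could put 1 in each residue class and have no class reach 2.
The 37th integer pushes some class to 2, so 36·1 + 1 = 37.

37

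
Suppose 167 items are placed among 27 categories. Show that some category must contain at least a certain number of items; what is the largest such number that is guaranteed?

7

Pigeonhole: the 27 categories are the holes and the 167 items are the pigeons.
If every category held at most 6 items, the total would be at most 27 × 6 = 162, which is less than 167.
So some category holds at least ⌈167/27⌉ = 7 items.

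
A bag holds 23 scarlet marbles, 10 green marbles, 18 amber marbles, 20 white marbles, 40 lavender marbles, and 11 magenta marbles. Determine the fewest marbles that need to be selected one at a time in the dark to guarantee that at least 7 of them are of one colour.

37

Pigeonhole: the 6 colours are the holes; the marbles drawn are the pigeons.
To avoid 7 of any one colour, the worst case takes at most 6 of each colour.
That gives 6 + 6 + 6 + 6 + 6 + 6 = 36 marbles with no colour reaching 7.
The next marble forces some colour to 7, so 36 + 1 = 37.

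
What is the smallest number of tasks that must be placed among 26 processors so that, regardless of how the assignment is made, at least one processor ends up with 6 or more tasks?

131

With 130 tasks one could put exactly 5 in each of the 26 processors, and no processor would reach 6.
Pigeonhole: one more task must land in a processor that already has 5, giving it 6.
So 26 × 5 + 1 = 131 tasks are required.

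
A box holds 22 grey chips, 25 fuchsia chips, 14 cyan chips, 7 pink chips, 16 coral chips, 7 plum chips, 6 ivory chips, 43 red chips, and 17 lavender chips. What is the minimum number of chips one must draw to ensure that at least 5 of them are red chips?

119

In the worst case for collecting red chips, every non-red chip comes out first.
There are 22 + 25 + 14 + 7 + 16 + 7 + 6 + 17 = 114 non-red chips altogether.
After those, each further chip must be red, so 114 + 5 = 119 draws guarantee 5 red chips.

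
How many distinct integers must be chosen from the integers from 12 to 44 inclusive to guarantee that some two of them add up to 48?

22

Two chosen integers sum to 48 exactly when both halves of some pair {x, 48−x} with 12 ≤ x ≤ 48−x ≤ 36 are chosen — 12 such pairs.
The remaining 9 elements (those with no distinct partner in range) can never complete a 48-sum, so the worst case takes all of them and one from each pair: 9 + 12 = 21.
Pigeonhole: the 22nd integer has to be the second member of some pair, so 21 + 1 = 22.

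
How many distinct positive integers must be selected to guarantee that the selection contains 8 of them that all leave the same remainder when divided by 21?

The 21 residue classes mod 21 are the pigeonholes.
With 147 integers one could put 7 in each residue class and have no class reach 8.
The 148th integer pushes some class to 8, so 21·7 + 1 = 148.

148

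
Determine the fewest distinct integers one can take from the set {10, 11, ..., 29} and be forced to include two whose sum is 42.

Group the elements by complementary pair {x, 42−x}: {13,29}, {14,28}, {15,27}, …, giving 8 two-element pairs, the single value 21 (it cannot pair with itself since the integers are distinct), and 3 integers whose partner 42−x falls outside [10,29].
Treating each of those 12 groups as a pigeonhole, one can pick one integer per group — 12 integers — with no two summing to 42.
The 13th integer lands in an occupied pair, forcing a sum of 42.

13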